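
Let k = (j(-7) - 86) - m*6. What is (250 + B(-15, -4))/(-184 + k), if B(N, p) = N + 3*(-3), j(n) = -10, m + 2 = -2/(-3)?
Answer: -113/136 ≈ -0.83088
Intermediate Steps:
m = -4/3 (m = -2 - 2/(-3) = -2 - 2*(-1/3) = -2 + 2/3 = -4/3 ≈ -1.3333)
k = -88 (k = (-10 - 86) - 1*(-4/3)*6 = -96 + (4/3)*6 = -96 + 8 = -88)
B(N, p) = -9 + N (B(N, p) = N - 9 = -9 + N)
(250 + B(-15, -4))/(-184 + k) = (250 + (-9 - 15))/(-184 - 88) = (250 - 24)/(-272) = 226*(-1/272) = -113/136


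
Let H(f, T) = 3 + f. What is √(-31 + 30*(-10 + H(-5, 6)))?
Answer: I*√391 ≈ 19.774*I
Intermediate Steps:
√(-31 + 30*(-10 + H(-5, 6))) = √(-31 + 30*(-10 + (3 - 5))) = √(-31 + 30*(-10 - 2)) = √(-31 + 30*(-12)) = √(-31 - 360) = √(-391) = I*√391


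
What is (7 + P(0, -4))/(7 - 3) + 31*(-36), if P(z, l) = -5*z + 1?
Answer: -1114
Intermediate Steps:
P(z, l) = 1 - 5*z
(7 + P(0, -4))/(7 - 3) + 31*(-36) = (7 + (1 - 5*0))/(7 - 3) + 31*(-36) = (7 + (1 + 0))/4 - 1116 = (7 + 1)*(¼) - 1116 = 8*(¼) - 1116 = 2 - 1116 = -1114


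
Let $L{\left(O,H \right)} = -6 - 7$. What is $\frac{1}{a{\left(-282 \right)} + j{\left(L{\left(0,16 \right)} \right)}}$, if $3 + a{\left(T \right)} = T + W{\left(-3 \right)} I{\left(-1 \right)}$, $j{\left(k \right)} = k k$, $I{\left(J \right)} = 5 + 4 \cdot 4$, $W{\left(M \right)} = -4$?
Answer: $- \frac{1}{200} \approx -0.005$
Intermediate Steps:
$I{\left(J \right)} = 21$ ($I{\left(J \right)} = 5 + 16 = 21$)
$L{\left(O,H \right)} = -13$ ($L{\left(O,H \right)} = -6 - 7 = -13$)
$j{\left(k \right)} = k^{2}$
$a{\left(T \right)} = -87 + T$ ($a{\left(T \right)} = -3 + \left(T - 84\right) = -3 + \left(-84 + T\right) = -87 + T$)
$\frac{1}{a{\left(-282 \right)} + j{\left(L{\left(0,16 \right)} \right)}} = \frac{1}{\left(-87 - 282\right) + \left(-13\right)^{2}} = \frac{1}{-369 + 169} = \frac{1}{-200} = - \frac{1}{200}$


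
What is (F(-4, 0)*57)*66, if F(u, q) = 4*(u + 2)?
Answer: -30096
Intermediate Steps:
F(u, q) = 8 + 4*u (F(u, q) = 4*(2 + u) = 8 + 4*u)
(F(-4, 0)*57)*66 = ((8 + 4*(-4))*57)*66 = ((8 - 16)*57)*66 = -8*57*66 = -456*66 = -30096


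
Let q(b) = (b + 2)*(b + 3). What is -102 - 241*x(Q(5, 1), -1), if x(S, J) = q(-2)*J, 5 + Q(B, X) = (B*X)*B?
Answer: -102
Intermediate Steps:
q(b) = (2 + b)*(3 + b)
Q(B, X) = -5 + X*B**2 (Q(B, X) = -5 + (B*X)*B = -5 + X*B**2)
x(S, J) = 0 (x(S, J) = (6 + (-2)**2 + 5*(-2))*J = (6 + 4 - 10)*J = 0*J = 0)
-102 - 241*x(Q(5, 1), -1) = -102 - 241*0 = -102 + 0 = -102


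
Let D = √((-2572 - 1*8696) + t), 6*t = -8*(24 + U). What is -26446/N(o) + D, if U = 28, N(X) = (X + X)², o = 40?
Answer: -13223/3200 + 2*I*√25509/3 ≈ -4.1322 + 106.48*I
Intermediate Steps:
N(X) = 4*X² (N(X) = (2*X)² = 4*X²)
t = -208/3 (t = (-8*(24 + 28))/6 = (-8*52)/6 = (⅙)*(-416) = -208/3 ≈ -69.333)
D = 2*I*√25509/3 (D = √((-2572 - 1*8696) - 208/3) = √((-2572 - 8696) - 208/3) = √(-11268 - 208/3) = √(-34012/3) = 2*I*√25509/3 ≈ 106.48*I)
-26446/N(o) + D = -26446/(4*40²) + 2*I*√25509/3 = -26446/(4*1600) + 2*I*√25509/3 = -26446/6400 + 2*I*√25509/3 = -26446*1/6400 + 2*I*√25509/3 = -13223/3200 + 2*I*√25509/3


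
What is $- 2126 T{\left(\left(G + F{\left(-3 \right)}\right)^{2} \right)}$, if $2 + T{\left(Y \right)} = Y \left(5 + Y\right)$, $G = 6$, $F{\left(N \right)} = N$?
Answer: $-263624$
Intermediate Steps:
$T{\left(Y \right)} = -2 + Y \left(5 + Y\right)$
$- 2126 T{\left(\left(G + F{\left(-3 \right)}\right)^{2} \right)} = - 2126 \left(-2 + \left(\left(6 - 3\right)^{2}\right)^{2} + 5 \left(6 - 3\right)^{2}\right) = - 2126 \left(-2 + \left(3^{2}\right)^{2} + 5 \cdot 3^{2}\right) = - 2126 \left(-2 + 9^{2} + 5 \cdot 9\right) = - 2126 \left(-2 + 81 + 45\right) = \left(-2126\right) 124 = -263624$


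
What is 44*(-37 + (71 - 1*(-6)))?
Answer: 1760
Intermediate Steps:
44*(-37 + (71 - 1*(-6))) = 44*(-37 + (71 + 6)) = 44*(-37 + 77) = 44*40 = 1760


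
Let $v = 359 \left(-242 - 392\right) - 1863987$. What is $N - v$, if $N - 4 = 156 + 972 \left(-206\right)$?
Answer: $1891521$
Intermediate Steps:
$v = -2091593$ ($v = 359 \left(-634\right) - 1863987 = -227606 - 1863987 = -2091593$)
$N = -200072$ ($N = 4 + \left(156 + 972 \left(-206\right)\right) = 4 + \left(156 - 200232\right) = 4 - 200076 = -200072$)
$N - v = -200072 - -2091593 = -200072 + 2091593 = 1891521$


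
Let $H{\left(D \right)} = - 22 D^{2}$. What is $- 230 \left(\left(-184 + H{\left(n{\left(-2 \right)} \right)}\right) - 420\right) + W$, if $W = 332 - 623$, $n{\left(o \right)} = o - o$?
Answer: $138629$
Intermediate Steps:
$n{\left(o \right)} = 0$
$W = -291$ ($W = 332 - 623 = -291$)
$- 230 \left(\left(-184 + H{\left(n{\left(-2 \right)} \right)}\right) - 420\right) + W = - 230 \left(\left(-184 - 22 \cdot 0^{2}\right) - 420\right) - 291 = - 230 \left(\left(-184 - 0\right) - 420\right) - 291 = - 230 \left(\left(-184 + 0\right) - 420\right) - 291 = - 230 \left(-184 - 420\right) - 291 = \left(-230\right) \left(-604\right) - 291 = 138920 - 291 = 138629$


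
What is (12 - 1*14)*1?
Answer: -2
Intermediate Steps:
(12 - 1*14)*1 = (12 - 14)*1 = -2*1 = -2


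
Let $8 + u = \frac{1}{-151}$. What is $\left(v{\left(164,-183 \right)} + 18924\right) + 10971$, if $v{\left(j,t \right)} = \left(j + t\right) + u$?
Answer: $\frac{4510067}{151} \approx 29868.0$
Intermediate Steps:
$u = - \frac{1209}{151}$ ($u = -8 + \frac{1}{-151} = -8 - \frac{1}{151} = - \frac{1209}{151} \approx -8.0066$)
$v{\left(j,t \right)} = - \frac{1209}{151} + j + t$ ($v{\left(j,t \right)} = \left(j + t\right) - \frac{1209}{151} = - \frac{1209}{151} + j + t$)
$\left(v{\left(164,-183 \right)} + 18924\right) + 10971 = \left(\left(- \frac{1209}{151} + 164 - 183\right) + 18924\right) + 10971 = \left(- \frac{4078}{151} + 18924\right) + 10971 = \frac{2853446}{151} + 10971 = \frac{4510067}{151}$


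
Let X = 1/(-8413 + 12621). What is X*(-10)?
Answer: -5/2104 ≈ -0.0023764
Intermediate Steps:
X = 1/4208 ≈ 0.00023764
X*(-10) = (1/4208)*(-10) = -5/2104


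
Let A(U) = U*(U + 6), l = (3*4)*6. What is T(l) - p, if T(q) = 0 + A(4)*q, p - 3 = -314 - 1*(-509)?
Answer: 2682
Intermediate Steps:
l = 72 (l = 12*6 = 72)
p = 198 (p = 3 + (-314 - 1*(-509)) = 3 + (-314 + 509) = 3 + 195 = 198)
A(U) = U*(6 + U)
T(q) = 40*q (T(q) = 0 + (4*(6 + 4))*q = 0 + (4*10)*q = 0 + 40*q = 40*q)
T(l) - p = 40*72 - 1*198 = 2880 - 198 = 2682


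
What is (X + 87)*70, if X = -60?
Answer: 1890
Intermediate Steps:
(X + 87)*70 = (-60 + 87)*70 = 27*70 = 1890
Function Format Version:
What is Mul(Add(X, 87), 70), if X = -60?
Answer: 1890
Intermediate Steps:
Mul(Add(X, 87), 70) = Mul(Add(-60, 87), 70) = Mul(27, 70) = 1890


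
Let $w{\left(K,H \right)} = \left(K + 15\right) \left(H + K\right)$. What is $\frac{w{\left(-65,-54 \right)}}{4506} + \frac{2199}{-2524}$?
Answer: $\frac{2554553}{5686572} \approx 0.44923$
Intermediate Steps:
$w{\left(K,H \right)} = \left(15 + K\right) \left(H + K\right)$
$\frac{w{\left(-65,-54 \right)}}{4506} + \frac{2199}{-2524} = \frac{\left(-65\right)^{2} + 15 \left(-54\right) + 15 \left(-65\right) - -3510}{4506} + \frac{2199}{-2524} = \left(4225 - 810 - 975 + 3510\right) \frac{1}{4506} + 2199 \left(- \frac{1}{2524}\right) = 5950 \cdot \frac{1}{4506} - \frac{2199}{2524} = \frac{2975}{2253} - \frac{2199}{2524} = \frac{2554553}{5686572}$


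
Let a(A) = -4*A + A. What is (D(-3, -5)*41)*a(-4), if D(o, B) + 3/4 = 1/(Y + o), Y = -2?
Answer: -2337/5 ≈ -467.40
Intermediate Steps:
a(A) = -3*A
D(o, B) = -¾ + 1/(-2 + o)
(D(-3, -5)*41)*a(-4) = (((10 - 3*(-3))/(4*(-2 - 3)))*41)*(-3*(-4)) = (((¼)*(10 + 9)/(-5))*41)*12 = (((¼)*(-⅕)*19)*41)*12 = -19/20*41*12 = -779/20*12 = -2337/5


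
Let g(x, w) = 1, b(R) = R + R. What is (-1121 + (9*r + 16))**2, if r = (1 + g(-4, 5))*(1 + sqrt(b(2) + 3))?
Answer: 1183837 - 39132*sqrt(7) ≈ 1.0803e+6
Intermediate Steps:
b(R) = 2*R
r = 2 + 2*sqrt(7) (r = (1 + 1)*(1 + sqrt(2*2 + 3)) = 2*(1 + sqrt(4 + 3)) = 2*(1 + sqrt(7)) = 2 + 2*sqrt(7) ≈ 7.2915)
(-1121 + (9*r + 16))**2 = (-1121 + (9*(2 + 2*sqrt(7)) + 16))**2 = (-1121 + ((18 + 18*sqrt(7)) + 16))**2 = (-1121 + (34 + 18*sqrt(7)))**2 = (-1087 + 18*sqrt(7))**2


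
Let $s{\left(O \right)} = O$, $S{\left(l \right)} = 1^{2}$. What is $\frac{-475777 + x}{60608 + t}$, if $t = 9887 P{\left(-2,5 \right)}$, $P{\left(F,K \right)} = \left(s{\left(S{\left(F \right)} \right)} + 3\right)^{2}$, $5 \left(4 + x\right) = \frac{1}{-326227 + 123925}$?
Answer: $- \frac{481257239311}{221318388000} \approx -2.1745$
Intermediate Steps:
$S{\left(l \right)} = 1$
$x = - \frac{4046041}{1011510}$ ($x = -4 + \frac{1}{5 \left(-326227 + 123925\right)} = -4 + \frac{1}{5 \left(-202302\right)} = -4 + \frac{1}{5} \left(- \frac{1}{202302}\right) = -4 - \frac{1}{1011510} = - \frac{4046041}{1011510} \approx -4.0$)
$P{\left(F,K \right)} = 16$ ($P{\left(F,K \right)} = \left(1 + 3\right)^{2} = 4^{2} = 16$)
$t = 158192$ ($t = 9887 \cdot 16 = 158192$)
$\frac{-475777 + x}{60608 + t} = \frac{-475777 - \frac{4046041}{1011510}}{60608 + 158192} = - \frac{481257239311}{1011510 \cdot 218800} = \left(- \frac{481257239311}{1011510}\right) \frac{1}{218800} = - \frac{481257239311}{221318388000}$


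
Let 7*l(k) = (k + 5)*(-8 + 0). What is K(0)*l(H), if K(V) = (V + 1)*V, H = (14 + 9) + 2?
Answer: 0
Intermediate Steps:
H = 25 (H = 23 + 2 = 25)
l(k) = -40/7 - 8*k/7 (l(k) = ((k + 5)*(-8 + 0))/7 = ((5 + k)*(-8))/7 = (-40 - 8*k)/7 = -40/7 - 8*k/7)
K(V) = V*(1 + V) (K(V) = (1 + V)*V = V*(1 + V))
K(0)*l(H) = (0*(1 + 0))*(-40/7 - 8/7*25) = (0*1)*(-40/7 - 200/7) = 0*(-240/7) = 0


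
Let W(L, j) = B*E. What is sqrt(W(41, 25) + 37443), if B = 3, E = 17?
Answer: 3*sqrt(4166) ≈ 193.63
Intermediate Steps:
W(L, j) = 51 (W(L, j) = 3*17 = 51)
sqrt(W(41, 25) + 37443) = sqrt(51 + 37443) = sqrt(37494) = 3*sqrt(4166)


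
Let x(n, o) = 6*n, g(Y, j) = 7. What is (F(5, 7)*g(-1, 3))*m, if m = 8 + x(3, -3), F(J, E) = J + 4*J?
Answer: 4550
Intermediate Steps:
F(J, E) = 5*J
m = 26 (m = 8 + 6*3 = 8 + 18 = 26)
(F(5, 7)*g(-1, 3))*m = ((5*5)*7)*26 = (25*7)*26 = 175*26 = 4550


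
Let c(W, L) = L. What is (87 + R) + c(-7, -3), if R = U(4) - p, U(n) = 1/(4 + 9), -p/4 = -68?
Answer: -2443/13 ≈ -187.92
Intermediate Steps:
p = 272 (p = -4*(-68) = 272)
U(n) = 1/13
R = -3535/13 (R = 1/13 - 1*272 = 1/13 - 272 = -3535/13 ≈ -271.92)
(87 + R) + c(-7, -3) = (87 - 3535/13) - 3 = -2404/13 - 3 = -2443/13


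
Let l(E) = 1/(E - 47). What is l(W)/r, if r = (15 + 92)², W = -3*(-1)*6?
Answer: -1/332021 ≈ -3.0119e-6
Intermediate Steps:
W = 18 (W = 3*6 = 18)
l(E) = 1/(-47 + E)
r = 11449 (r = 107² = 11449)
l(W)/r = 1/((-47 + 18)*11449) = (1/11449)/(-29) = -1/29*1/11449 = -1/332021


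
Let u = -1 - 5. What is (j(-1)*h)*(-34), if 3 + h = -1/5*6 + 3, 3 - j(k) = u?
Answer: 1836/5 ≈ 367.20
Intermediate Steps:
u = -6
j(k) = 9 (j(k) = 3 - 1*(-6) = 3 + 6 = 9)
h = -6/5 (h = -3 + (-1/5*6 + 3) = -3 + (-6/5 + 3) = -3 + 9/5 = -6/5 ≈ -1.2000)
(j(-1)*h)*(-34) = (9*(-6/5))*(-34) = -54/5*(-34) = 1836/5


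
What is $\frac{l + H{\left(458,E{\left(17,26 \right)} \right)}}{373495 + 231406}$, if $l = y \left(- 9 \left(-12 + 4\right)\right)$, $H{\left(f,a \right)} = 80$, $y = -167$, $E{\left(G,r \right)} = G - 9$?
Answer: $- \frac{11944}{604901} \approx -0.019745$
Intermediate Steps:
$E{\left(G,r \right)} = -9 + G$
$l = -12024$ ($l = - 167 \left(- 9 \left(-12 + 4\right)\right) = - 167 \left(\left(-9\right) \left(-8\right)\right) = \left(-167\right) 72 = -12024$)
$\frac{l + H{\left(458,E{\left(17,26 \right)} \right)}}{373495 + 231406} = \frac{-12024 + 80}{373495 + 231406} = - \frac{11944}{604901}$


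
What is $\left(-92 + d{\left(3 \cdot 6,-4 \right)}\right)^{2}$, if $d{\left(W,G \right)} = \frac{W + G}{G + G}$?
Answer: $\frac{140625}{16} \approx 8789.1$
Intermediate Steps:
$d{\left(W,G \right)} = \frac{G + W}{2 G}$
$\left(-92 + d{\left(3 \cdot 6,-4 \right)}\right)^{2} = \left(-92 + \frac{-4 + 3 \cdot 6}{2 \left(-4\right)}\right)^{2} = \left(-92 + \frac{1}{2} \left(- \frac{1}{4}\right) \left(-4 + 18\right)\right)^{2} = \left(-92 + \frac{1}{2} \left(- \frac{1}{4}\right) 14\right)^{2} = \left(-92 - \frac{7}{4}\right)^{2} = \left(- \frac{375}{4}\right)^{2} = \frac{140625}{16}$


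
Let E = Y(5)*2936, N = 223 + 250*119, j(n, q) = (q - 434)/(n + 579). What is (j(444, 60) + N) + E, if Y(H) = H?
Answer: 4152695/93 ≈ 44653.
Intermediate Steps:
j(n, q) = (-434 + q)/(579 + n)
N = 29973 (N = 223 + 29750 = 29973)
E = 14680 (E = 5*2936 = 14680)
(j(444, 60) + N) + E = ((-434 + 60)/(579 + 444) + 29973) + 14680 = (-374/1023 + 29973) + 14680 = ((1/1023)*(-374) + 29973) + 14680 = (-34/93 + 29973) + 14680 = 2787455/93 + 14680 = 4152695/93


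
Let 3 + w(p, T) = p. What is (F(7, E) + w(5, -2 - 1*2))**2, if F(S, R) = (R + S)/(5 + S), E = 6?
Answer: 1369/144 ≈ 9.5069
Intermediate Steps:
w(p, T) = -3 + p
F(S, R) = (R + S)/(5 + S)
(F(7, E) + w(5, -2 - 1*2))**2 = ((6 + 7)/(5 + 7) + (-3 + 5))**2 = (13/12 + 2)**2 = (37/12)**2 = 1369/144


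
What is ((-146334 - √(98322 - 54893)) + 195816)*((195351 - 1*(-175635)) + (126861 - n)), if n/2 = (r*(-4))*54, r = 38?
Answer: 25446761766 - 514263*√43429 ≈ 2.5340e+10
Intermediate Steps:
n = -16416 (n = 2*((38*(-4))*54) = 2*(-152*54) = 2*(-8208) = -16416)
((-146334 - √(98322 - 54893)) + 195816)*((195351 - 1*(-175635)) + (126861 - n)) = ((-146334 - √(98322 - 54893)) + 195816)*((195351 - 1*(-175635)) + (126861 - 1*(-16416))) = ((-146334 - √43429) + 195816)*((195351 + 175635) + (126861 + 16416)) = (49482 - √43429)*(370986 + 143277) = (49482 - √43429)*514263 = 25446761766 - 514263*√43429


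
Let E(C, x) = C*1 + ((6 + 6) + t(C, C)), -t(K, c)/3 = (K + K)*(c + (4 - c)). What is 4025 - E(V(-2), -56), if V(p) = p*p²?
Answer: 3829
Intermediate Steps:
t(K, c) = -24*K (t(K, c) = -3*(K + K)*(c + (4 - c)) = -3*2*K*4 = -24*K)
V(p) = p³
E(C, x) = 12 - 23*C (E(C, x) = C*1 + ((6 + 6) - 24*C) = C + (12 - 24*C) = 12 - 23*C)
4025 - E(V(-2), -56) = 4025 - (12 - 23*(-2)³) = 4025 - (12 - 23*(-8)) = 4025 - (12 + 184) = 4025 - 1*196 = 4025 - 196 = 3829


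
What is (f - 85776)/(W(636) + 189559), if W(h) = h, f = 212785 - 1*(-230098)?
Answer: 357107/190195 ≈ 1.8776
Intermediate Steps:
f = 442883 (f = 212785 + 230098 = 442883)
(f - 85776)/(W(636) + 189559) = (442883 - 85776)/(636 + 189559) = 357107/190195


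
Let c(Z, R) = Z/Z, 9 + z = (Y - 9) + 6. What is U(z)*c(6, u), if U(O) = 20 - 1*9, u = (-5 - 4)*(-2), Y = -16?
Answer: 11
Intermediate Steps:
z = -28 (z = -9 + ((-16 - 9) + 6) = -9 + (-25 + 6) = -9 - 19 = -28)
u = 18 (u = -9*(-2) = 18)
U(O) = 11 (U(O) = 20 - 9 = 11)
c(Z, R) = 1
U(z)*c(6, u) = 11*1 = 11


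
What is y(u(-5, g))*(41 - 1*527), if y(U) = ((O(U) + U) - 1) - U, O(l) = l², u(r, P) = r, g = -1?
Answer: -11664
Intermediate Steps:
y(U) = -1 + U² (y(U) = ((U² + U) - 1) - U = ((U + U²) - 1) - U = (-1 + U + U²) - U = -1 + U²)
y(u(-5, g))*(41 - 1*527) = (-1 + (-5)²)*(41 - 1*527) = (-1 + 25)*(41 - 527) = 24*(-486) = -11664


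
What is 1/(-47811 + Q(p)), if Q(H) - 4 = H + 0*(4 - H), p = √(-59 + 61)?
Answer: -47807/2285509247 - √2/2285509247 ≈ -2.0918e-5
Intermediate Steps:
p = √2 ≈ 1.4142
Q(H) = 4 + H (Q(H) = 4 + (H + 0*(4 - H)) = 4 + (H + 0) = 4 + H)
1/(-47811 + Q(p)) = 1/(-47811 + (4 + √2)) = 1/(-47807 + √2)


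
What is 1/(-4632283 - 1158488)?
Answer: -1/5790771 ≈ -1.7269e-7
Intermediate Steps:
1/(-4632283 - 1158488) = 1/(-5790771) = -1/5790771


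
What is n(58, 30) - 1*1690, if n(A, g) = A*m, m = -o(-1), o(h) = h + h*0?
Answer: -1632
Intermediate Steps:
o(h) = h (o(h) = h + 0 = h)
m = 1 (m = -1*(-1) = 1)
n(A, g) = A (n(A, g) = A*1 = A)
n(58, 30) - 1*1690 = 58 - 1*1690 = 58 - 1690 = -1632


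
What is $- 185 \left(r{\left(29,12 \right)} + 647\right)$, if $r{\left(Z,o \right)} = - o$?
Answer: $-117475$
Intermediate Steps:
$- 185 \left(r{\left(29,12 \right)} + 647\right) = - 185 \left(\left(-1\right) 12 + 647\right) = - 185 \left(-12 + 647\right) = \left(-185\right) 635 = -117475$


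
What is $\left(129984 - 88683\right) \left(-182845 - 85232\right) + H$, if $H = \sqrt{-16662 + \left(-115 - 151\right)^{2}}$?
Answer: $-11071848177 + \sqrt{54094} \approx -1.1072 \cdot 10^{10}$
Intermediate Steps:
$H = \sqrt{54094}$ ($H = \sqrt{-16662 + \left(-266\right)^{2}} = \sqrt{-16662 + 70756} = \sqrt{54094} \approx 232.58$)
$\left(129984 - 88683\right) \left(-182845 - 85232\right) + H = \left(129984 - 88683\right) \left(-182845 - 85232\right) + \sqrt{54094} = 41301 \left(-268077\right) + \sqrt{54094} = -11071848177 + \sqrt{54094}$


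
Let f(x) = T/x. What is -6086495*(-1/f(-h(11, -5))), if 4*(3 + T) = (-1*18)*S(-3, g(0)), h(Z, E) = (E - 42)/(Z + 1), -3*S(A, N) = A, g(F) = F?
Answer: -57213053/18 ≈ -3.1785e+6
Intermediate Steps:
S(A, N) = -A/3
h(Z, E) = (-42 + E)/(1 + Z)
T = -15/2 (T = -3 + ((-1*18)*(-⅓*(-3)))/4 = -3 + (-18*1)/4 = -3 + (¼)*(-18) = -3 - 9/2 = -15/2 ≈ -7.5000)
f(x) = -15/(2*x)
-6086495*(-1/f(-h(11, -5))) = -6086495*(-2*(-42 - 5)/(15*(1 + 11))) = -6086495/((-(-15)/(2*((-(-47)/12))))) = -6086495/((-(-15)/(2*((-1*(-47/12)))))) = -6086495/((-(-15)/(2*47/12))) = -6086495/((-(-15)*12/(2*47))) = -6086495/((-1*(-90/47))) = -6086495/90/47 = -6086495*47/90 = -57213053/18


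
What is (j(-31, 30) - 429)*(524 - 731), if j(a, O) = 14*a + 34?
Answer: 171603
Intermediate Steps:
j(a, O) = 34 + 14*a
(j(-31, 30) - 429)*(524 - 731) = ((34 + 14*(-31)) - 429)*(524 - 731) = ((34 - 434) - 429)*(-207) = (-400 - 429)*(-207) = -829*(-207) = 171603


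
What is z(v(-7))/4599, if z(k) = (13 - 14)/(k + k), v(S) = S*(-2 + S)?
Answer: -1/579474 ≈ -1.7257e-6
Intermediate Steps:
z(k) = -1/(2*k)
z(v(-7))/4599 = -(-1/(7*(-2 - 7)))/2/4599 = -1/(2*((-7*(-9))))*(1/4599) = -½/63*(1/4599) = -½*1/63*(1/4599) = -1/126*1/4599 = -1/579474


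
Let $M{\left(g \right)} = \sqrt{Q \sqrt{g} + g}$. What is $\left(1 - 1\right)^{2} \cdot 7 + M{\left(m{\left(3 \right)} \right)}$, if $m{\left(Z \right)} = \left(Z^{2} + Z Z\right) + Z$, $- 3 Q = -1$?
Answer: $\frac{\sqrt{189 + 3 \sqrt{21}}}{3} \approx 4.7463$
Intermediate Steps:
$Q = \frac{1}{3}$ ($Q = \left(- \frac{1}{3}\right) \left(-1\right) = \frac{1}{3} \approx 0.33333$)
$m{\left(Z \right)} = Z + 2 Z^{2}$ ($m{\left(Z \right)} = \left(Z^{2} + Z^{2}\right) + Z = 2 Z^{2} + Z = Z + 2 Z^{2}$)
$M{\left(g \right)} = \sqrt{g + \frac{\sqrt{g}}{3}}$ ($M{\left(g \right)} = \sqrt{\frac{\sqrt{g}}{3} + g} = \sqrt{g + \frac{\sqrt{g}}{3}}$)
$\left(1 - 1\right)^{2} \cdot 7 + M{\left(m{\left(3 \right)} \right)} = \left(1 - 1\right)^{2} \cdot 7 + \frac{\sqrt{3 \sqrt{3 \left(1 + 2 \cdot 3\right)} + 9 \cdot 3 \left(1 + 2 \cdot 3\right)}}{3} = 0^{2} \cdot 7 + \frac{\sqrt{3 \sqrt{3 \left(1 + 6\right)} + 9 \cdot 3 \left(1 + 6\right)}}{3} = 0 \cdot 7 + \frac{\sqrt{3 \sqrt{3 \cdot 7} + 9 \cdot 3 \cdot 7}}{3} = 0 + \frac{\sqrt{3 \sqrt{21} + 9 \cdot 21}}{3} = 0 + \frac{\sqrt{3 \sqrt{21} + 189}}{3} = 0 + \frac{\sqrt{189 + 3 \sqrt{21}}}{3} = \frac{\sqrt{189 + 3 \sqrt{21}}}{3}$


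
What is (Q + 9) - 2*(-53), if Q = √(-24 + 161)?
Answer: 115 + √137 ≈ 126.70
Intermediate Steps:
Q = √137 ≈ 11.705
(Q + 9) - 2*(-53) = (√137 + 9) - 2*(-53) = (9 + √137) + 106 = 115 + √137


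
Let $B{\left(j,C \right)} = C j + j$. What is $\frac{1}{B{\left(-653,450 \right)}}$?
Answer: $- \frac{1}{294503} \approx -3.3956 \cdot 10^{-6}$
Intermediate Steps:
$B{\left(j,C \right)} = j + C j$
$\frac{1}{B{\left(-653,450 \right)}} = \frac{1}{\left(-653\right) \left(1 + 450\right)} = \frac{1}{\left(-653\right) 451} = \frac{1}{-294503} = - \frac{1}{294503}$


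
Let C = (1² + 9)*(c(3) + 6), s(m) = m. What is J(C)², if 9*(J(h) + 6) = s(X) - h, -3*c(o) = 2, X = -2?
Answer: 107584/729 ≈ 147.58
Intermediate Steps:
c(o) = -⅔ (c(o) = -⅓*2 = -⅔)
C = 160/3 (C = (1² + 9)*(-⅔ + 6) = (1 + 9)*(16/3) = 10*(16/3) = 160/3 ≈ 53.333)
J(h) = -56/9 - h/9 (J(h) = -6 + (-2 - h)/9 = -6 + (-2/9 - h/9) = -56/9 - h/9)
J(C)² = (-56/9 - ⅑*160/3)² = (-56/9 - 160/27)² = (-328/27)² = 107584/729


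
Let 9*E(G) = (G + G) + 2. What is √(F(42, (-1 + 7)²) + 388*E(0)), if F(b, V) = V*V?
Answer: 2*√3110/3 ≈ 37.178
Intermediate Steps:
E(G) = 2/9 + 2*G/9 (E(G) = ((G + G) + 2)/9 = (2*G + 2)/9 = (2 + 2*G)/9 = 2/9 + 2*G/9)
F(b, V) = V²
√(F(42, (-1 + 7)²) + 388*E(0)) = √(((-1 + 7)²)² + 388*(2/9 + (2/9)*0)) = √((6²)² + 388*(2/9 + 0)) = √(36² + 388*(2/9)) = √(1296 + 776/9) = √(12440/9) = 2*√3110/3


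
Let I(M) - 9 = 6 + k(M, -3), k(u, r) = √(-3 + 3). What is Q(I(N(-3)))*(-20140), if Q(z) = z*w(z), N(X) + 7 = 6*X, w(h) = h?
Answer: -4531500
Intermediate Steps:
k(u, r) = 0 (k(u, r) = √0 = 0)
N(X) = -7 + 6*X
I(M) = 15 (I(M) = 9 + (6 + 0) = 9 + 6 = 15)
Q(z) = z² (Q(z) = z*z = z²)
Q(I(N(-3)))*(-20140) = 15²*(-20140) = 225*(-20140) = -4531500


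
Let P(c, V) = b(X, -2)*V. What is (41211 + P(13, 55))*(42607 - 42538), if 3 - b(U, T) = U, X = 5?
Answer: 2835969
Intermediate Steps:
b(U, T) = 3 - U
P(c, V) = -2*V (P(c, V) = (3 - 1*5)*V = (3 - 5)*V = -2*V)
(41211 + P(13, 55))*(42607 - 42538) = (41211 - 2*55)*(42607 - 42538) = (41211 - 110)*69 = 41101*69 = 2835969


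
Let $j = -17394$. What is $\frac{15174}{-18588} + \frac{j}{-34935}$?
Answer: $- \frac{11488001}{36076210} \approx -0.31844$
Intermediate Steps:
$\frac{15174}{-18588} + \frac{j}{-34935} = \frac{15174}{-18588} - \frac{17394}{-34935} = 15174 \left(- \frac{1}{18588}\right) - - \frac{5798}{11645} = - \frac{2529}{3098} + \frac{5798}{11645} = - \frac{11488001}{36076210}$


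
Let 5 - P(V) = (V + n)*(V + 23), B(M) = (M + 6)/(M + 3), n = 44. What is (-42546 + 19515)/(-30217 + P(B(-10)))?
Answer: 1128519/1531868 ≈ 0.73669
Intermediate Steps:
B(M) = (6 + M)/(3 + M)
P(V) = 5 - (23 + V)*(44 + V) (P(V) = 5 - (V + 44)*(V + 23) = 5 - (44 + V)*(23 + V) = 5 - (23 + V)*(44 + V))
(-42546 + 19515)/(-30217 + P(B(-10))) = (-42546 + 19515)/(-30217 + (-1007 - ((6 - 10)/(3 - 10))² - 67*(6 - 10)/(3 - 10))) = -23031/(-30217 + (-1007 - (-4/(-7))² - 67*(-4)/(-7))) = -23031/(-30217 + (-1007 - (-⅐*(-4))² - (-67)*(-4)/7)) = -23031/(-30217 + (-1007 - (4/7)² - 67*4/7)) = -23031/(-30217 + (-1007 - 1*16/49 - 268/7)) = -23031/(-30217 + (-1007 - 16/49 - 268/7)) = -23031/(-30217 - 51235/49) = -23031/(-1531868/49) = -23031*(-49/1531868) = 1128519/1531868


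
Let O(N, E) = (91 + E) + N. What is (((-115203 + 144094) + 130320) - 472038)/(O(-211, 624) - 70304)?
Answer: 312827/69800 ≈ 4.4818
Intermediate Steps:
O(N, E) = 91 + E + N
(((-115203 + 144094) + 130320) - 472038)/(O(-211, 624) - 70304) = (((-115203 + 144094) + 130320) - 472038)/((91 + 624 - 211) - 70304) = ((28891 + 130320) - 472038)/(504 - 70304) = (159211 - 472038)/(-69800) = -312827*(-1/69800) = 312827/69800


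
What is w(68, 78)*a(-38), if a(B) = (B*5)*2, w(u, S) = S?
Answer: -29640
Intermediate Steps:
a(B) = 10*B (a(B) = (5*B)*2 = 10*B)
w(68, 78)*a(-38) = 78*(10*(-38)) = 78*(-380) = -29640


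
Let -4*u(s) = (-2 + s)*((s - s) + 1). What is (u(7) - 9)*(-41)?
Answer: 1681/4 ≈ 420.25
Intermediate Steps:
u(s) = 1/2 - s/4 (u(s) = -(-2 + s)*((s - s) + 1)/4 = -(-2 + s)*(0 + 1)/4 = -(-2 + s)/4 = 1/2 - s/4)
(u(7) - 9)*(-41) = ((1/2 - 1/4*7) - 9)*(-41) = ((1/2 - 7/4) - 9)*(-41) = (-5/4 - 9)*(-41) = -41/4*(-41) = 1681/4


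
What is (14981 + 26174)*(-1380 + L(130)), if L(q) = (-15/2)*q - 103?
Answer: -101158990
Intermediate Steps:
L(q) = -103 - 15*q/2 (L(q) = (-15*1/2)*q - 103 = -15*q/2 - 103 = -103 - 15*q/2)
(14981 + 26174)*(-1380 + L(130)) = (14981 + 26174)*(-1380 + (-103 - 15/2*130)) = 41155*(-1380 + (-103 - 975)) = 41155*(-1380 - 1078) = 41155*(-2458) = -101158990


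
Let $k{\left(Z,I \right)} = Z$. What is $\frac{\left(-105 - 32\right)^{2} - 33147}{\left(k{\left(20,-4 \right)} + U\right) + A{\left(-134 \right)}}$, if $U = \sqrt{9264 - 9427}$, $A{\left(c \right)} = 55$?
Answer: $- \frac{539175}{2894} + \frac{7189 i \sqrt{163}}{2894} \approx -186.31 + 31.715 i$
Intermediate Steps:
$U = i \sqrt{163}$ ($U = \sqrt{-163} = i \sqrt{163} \approx 12.767 i$)
$\frac{\left(-105 - 32\right)^{2} - 33147}{\left(k{\left(20,-4 \right)} + U\right) + A{\left(-134 \right)}} = \frac{\left(-105 - 32\right)^{2} - 33147}{\left(20 + i \sqrt{163}\right) + 55} = \frac{\left(-137\right)^{2} - 33147}{75 + i \sqrt{163}} = \frac{18769 - 33147}{75 + i \sqrt{163}} = - \frac{14378}{75 + i \sqrt{163}}$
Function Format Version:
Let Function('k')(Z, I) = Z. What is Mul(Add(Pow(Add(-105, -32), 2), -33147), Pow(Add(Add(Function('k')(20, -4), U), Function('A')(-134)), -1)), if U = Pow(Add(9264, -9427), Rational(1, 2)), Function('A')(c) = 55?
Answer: Add(Rational(-539175, 2894), Mul(Rational(7189, 2894), I, Pow(163, Rational(1, 2)))) ≈ Add(-186.31, Mul(31.715, I))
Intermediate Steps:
U = Mul(I, Pow(163, Rational(1, 2))) (U = Pow(-163, Rational(1, 2)) = Mul(I, Pow(163, Rational(1, 2))) ≈ Mul(12.767, I))
Mul(Add(Pow(Add(-105, -32), 2), -33147), Pow(Add(Add(Function('k')(20, -4), U), Function('A')(-134)), -1)) = Mul(Add(Pow(Add(-105, -32), 2), -33147), Pow(Add(Add(20, Mul(I, Pow(163, Rational(1, 2)))), 55), -1)) = Mul(Add(Pow(-137, 2), -33147), Pow(Add(75, Mul(I, Pow(163, Rational(1, 2)))), -1)) = Mul(Add(18769, -33147), Pow(Add(75, Mul(I, Pow(163, Rational(1, 2)))), -1)) = Mul(-14378, Pow(Add(75, Mul(I, Pow(163, Rational(1, 2)))), -1))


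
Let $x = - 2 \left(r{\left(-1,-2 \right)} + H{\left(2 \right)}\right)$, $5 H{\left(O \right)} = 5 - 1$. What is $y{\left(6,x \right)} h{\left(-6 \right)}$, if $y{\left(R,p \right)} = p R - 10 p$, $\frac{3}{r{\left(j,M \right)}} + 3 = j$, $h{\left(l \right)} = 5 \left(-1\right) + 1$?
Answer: $- \frac{8}{5} \approx -1.6$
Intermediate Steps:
$h{\left(l \right)} = -4$ ($h{\left(l \right)} = -5 + 1 = -4$)
$r{\left(j,M \right)} = \frac{3}{-3 + j}$
$H{\left(O \right)} = \frac{4}{5}$ ($H{\left(O \right)} = \frac{5 - 1}{5} = \frac{1}{5} \cdot 4 = \frac{4}{5}$)
$x = - \frac{1}{10}$ ($x = - 2 \left(\frac{3}{-3 - 1} + \frac{4}{5}\right) = - 2 \left(\frac{3}{-4} + \frac{4}{5}\right) = - 2 \left(3 \left(- \frac{1}{4}\right) + \frac{4}{5}\right) = - 2 \left(- \frac{3}{4} + \frac{4}{5}\right) = \left(-2\right) \frac{1}{20} = - \frac{1}{10} \approx -0.1$)
$y{\left(R,p \right)} = - 10 p + R p$ ($y{\left(R,p \right)} = R p - 10 p = - 10 p + R p$)
$y{\left(6,x \right)} h{\left(-6 \right)} = - \frac{-10 + 6}{10} \left(-4\right) = \left(- \frac{1}{10}\right) \left(-4\right) \left(-4\right) = \frac{2}{5} \left(-4\right) = - \frac{8}{5}$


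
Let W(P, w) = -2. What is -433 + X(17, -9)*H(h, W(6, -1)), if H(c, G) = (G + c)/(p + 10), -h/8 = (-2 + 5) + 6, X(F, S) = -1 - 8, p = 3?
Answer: -4963/13 ≈ -381.77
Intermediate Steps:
X(F, S) = -9
h = -72 (h = -8*((-2 + 5) + 6) = -8*(3 + 6) = -8*9 = -72)
H(c, G) = G/13 + c/13 (H(c, G) = (G + c)/(3 + 10) = (G + c)/13 = (G + c)*(1/13) = G/13 + c/13)
-433 + X(17, -9)*H(h, W(6, -1)) = -433 - 9*((1/13)*(-2) + (1/13)*(-72)) = -433 - 9*(-2/13 - 72/13) = -433 - 9*(-74/13) = -433 + 666/13 = -4963/13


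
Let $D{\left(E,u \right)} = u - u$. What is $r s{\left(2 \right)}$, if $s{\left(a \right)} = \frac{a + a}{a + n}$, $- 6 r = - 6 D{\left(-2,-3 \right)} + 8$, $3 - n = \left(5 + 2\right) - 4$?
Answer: $- \frac{8}{3} \approx -2.6667$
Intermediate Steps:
$n = 0$ ($n = 3 - \left(\left(5 + 2\right) - 4\right) = 3 - \left(7 - 4\right) = 3 - 3 = 0$)
$D{\left(E,u \right)} = 0$
$r = - \frac{4}{3}$ ($r = - \frac{\left(-6\right) 0 + 8}{6} = - \frac{0 + 8}{6} = \left(- \frac{1}{6}\right) 8 = - \frac{4}{3} \approx -1.3333$)
$s{\left(a \right)} = 2$ ($s{\left(a \right)} = \frac{a + a}{a + 0} = \frac{2 a}{a} = 2$)
$r s{\left(2 \right)} = \left(- \frac{4}{3}\right) 2 = - \frac{8}{3}$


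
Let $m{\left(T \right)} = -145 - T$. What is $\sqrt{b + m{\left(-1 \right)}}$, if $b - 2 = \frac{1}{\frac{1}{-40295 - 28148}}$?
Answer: $i \sqrt{68585} \approx 261.89 i$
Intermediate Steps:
$b = -68441$ ($b = 2 + \frac{1}{\frac{1}{-40295 - 28148}} = 2 + \frac{1}{\frac{1}{-68443}} = 2 + \frac{1}{- \frac{1}{68443}} = 2 - 68443 = -68441$)
$\sqrt{b + m{\left(-1 \right)}} = \sqrt{-68441 - 144} = \sqrt{-68585} = i \sqrt{68585}$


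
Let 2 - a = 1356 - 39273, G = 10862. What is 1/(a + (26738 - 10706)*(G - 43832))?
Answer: -1/528537121 ≈ -1.8920e-9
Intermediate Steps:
a = 37919 (a = 2 - (1356 - 39273) = 2 - 1*(-37917) = 2 + 37917 = 37919)
1/(a + (26738 - 10706)*(G - 43832)) = 1/(37919 + (26738 - 10706)*(10862 - 43832)) = 1/(37919 + 16032*(-32970)) = 1/(37919 - 528575040) = 1/(-528537121) = -1/528537121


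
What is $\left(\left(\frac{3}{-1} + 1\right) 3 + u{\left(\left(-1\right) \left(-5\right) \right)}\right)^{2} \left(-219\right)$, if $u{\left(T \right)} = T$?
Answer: $-219$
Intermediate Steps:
$\left(\left(\frac{3}{-1} + 1\right) 3 + u{\left(\left(-1\right) \left(-5\right) \right)}\right)^{2} \left(-219\right) = \left(\left(\frac{3}{-1} + 1\right) 3 - -5\right)^{2} \left(-219\right) = \left(\left(3 \left(-1\right) + 1\right) 3 + 5\right)^{2} \left(-219\right) = \left(\left(-3 + 1\right) 3 + 5\right)^{2} \left(-219\right) = \left(\left(-2\right) 3 + 5\right)^{2} \left(-219\right) = \left(-6 + 5\right)^{2} \left(-219\right) = \left(-1\right)^{2} \left(-219\right) = 1 \left(-219\right) = -219$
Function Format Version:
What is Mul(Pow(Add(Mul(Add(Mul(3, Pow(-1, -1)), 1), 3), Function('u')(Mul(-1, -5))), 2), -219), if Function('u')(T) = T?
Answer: -219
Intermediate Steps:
Mul(Pow(Add(Mul(Add(Mul(3, Pow(-1, -1)), 1), 3), Function('u')(Mul(-1, -5))), 2), -219) = Mul(Pow(Add(Mul(Add(Mul(3, Pow(-1, -1)), 1), 3), Mul(-1, -5)), 2), -219) = Mul(Pow(Add(Mul(Add(Mul(3, -1), 1), 3), 5), 2), -219) = Mul(Pow(Add(Mul(Add(-3, 1), 3), 5), 2), -219) = Mul(Pow(Add(Mul(-2, 3), 5), 2), -219) = Mul(Pow(Add(-6, 5), 2), -219) = Mul(Pow(-1, 2), -219) = Mul(1, -219) = -219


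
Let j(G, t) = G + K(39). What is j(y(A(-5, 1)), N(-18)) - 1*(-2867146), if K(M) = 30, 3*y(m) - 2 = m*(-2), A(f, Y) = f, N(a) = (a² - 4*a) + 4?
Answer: 2867180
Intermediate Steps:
N(a) = 4 + a² - 4*a
y(m) = ⅔ - 2*m/3 (y(m) = ⅔ + (m*(-2))/3 = ⅔ + (-2*m)/3 = ⅔ - 2*m/3)
j(G, t) = 30 + G (j(G, t) = G + 30 = 30 + G)
j(y(A(-5, 1)), N(-18)) - 1*(-2867146) = (30 + (⅔ - ⅔*(-5))) - 1*(-2867146) = (30 + (⅔ + 10/3)) + 2867146 = (30 + 4) + 2867146 = 34 + 2867146 = 2867180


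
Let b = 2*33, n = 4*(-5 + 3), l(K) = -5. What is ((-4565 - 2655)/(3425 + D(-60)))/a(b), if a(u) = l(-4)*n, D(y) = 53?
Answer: -361/6956 ≈ -0.051898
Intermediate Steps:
n = -8 (n = 4*(-2) = -8)
b = 66
a(u) = 40 (a(u) = -5*(-8) = 40)
((-4565 - 2655)/(3425 + D(-60)))/a(b) = ((-4565 - 2655)/(3425 + 53))/40 = -7220/3478*(1/40) = -7220*1/3478*(1/40) = -3610/1739*1/40 = -361/6956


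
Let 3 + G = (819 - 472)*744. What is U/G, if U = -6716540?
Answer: -1343308/51633 ≈ -26.016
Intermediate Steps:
G = 258165 (G = -3 + (819 - 472)*744 = -3 + 347*744 = -3 + 258168 = 258165)
U/G = -6716540/258165 = -6716540*1/258165 = -1343308/51633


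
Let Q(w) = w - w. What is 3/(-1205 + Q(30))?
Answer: -3/1205 ≈ -0.0024896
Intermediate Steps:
Q(w) = 0
3/(-1205 + Q(30)) = 3/(-1205 + 0) = 3/(-1205) = -1/1205*3 = -3/1205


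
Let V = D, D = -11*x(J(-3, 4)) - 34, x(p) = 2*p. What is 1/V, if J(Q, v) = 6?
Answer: -1/166 ≈ -0.0060241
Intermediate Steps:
D = -166 (D = -22*6 - 34 = -11*12 - 34 = -132 - 34 = -166)
V = -166
1/V = 1/(-166) = -1/166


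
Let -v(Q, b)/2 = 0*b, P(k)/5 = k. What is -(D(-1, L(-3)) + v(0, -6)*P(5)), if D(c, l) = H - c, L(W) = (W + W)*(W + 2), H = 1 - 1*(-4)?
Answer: -6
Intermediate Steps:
P(k) = 5*k
v(Q, b) = 0 (v(Q, b) = -0*b = -2*0 = 0)
H = 5 (H = 1 + 4 = 5)
L(W) = 2*W*(2 + W) (L(W) = (2*W)*(2 + W) = 2*W*(2 + W))
D(c, l) = 5 - c
-(D(-1, L(-3)) + v(0, -6)*P(5)) = -((5 - 1*(-1)) + 0*(5*5)) = -((5 + 1) + 0*25) = -(6 + 0) = -1*6 = -6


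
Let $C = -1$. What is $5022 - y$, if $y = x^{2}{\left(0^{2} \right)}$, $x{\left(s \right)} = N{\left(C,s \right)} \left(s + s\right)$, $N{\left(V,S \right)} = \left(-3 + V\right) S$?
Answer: $5022$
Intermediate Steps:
$N{\left(V,S \right)} = S \left(-3 + V\right)$
$x{\left(s \right)} = - 8 s^{2}$ ($x{\left(s \right)} = s \left(-3 - 1\right) \left(s + s\right) = s \left(-4\right) 2 s = - 4 s 2 s = - 8 s^{2}$)
$y = 0$ ($y = \left(- 8 \left(0^{2}\right)^{2}\right)^{2} = \left(- 8 \cdot 0^{2}\right)^{2} = \left(\left(-8\right) 0\right)^{2} = 0^{2} = 0$)
$5022 - y = 5022 - 0 = 5022 + 0 = 5022$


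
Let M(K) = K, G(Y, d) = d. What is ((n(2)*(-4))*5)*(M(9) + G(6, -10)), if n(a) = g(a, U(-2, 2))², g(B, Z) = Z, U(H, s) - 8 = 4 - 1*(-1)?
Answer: 3380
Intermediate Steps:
U(H, s) = 13 (U(H, s) = 8 + (4 - 1*(-1)) = 8 + (4 + 1) = 8 + 5 = 13)
n(a) = 169 (n(a) = 13² = 169)
((n(2)*(-4))*5)*(M(9) + G(6, -10)) = ((169*(-4))*5)*(9 - 10) = -676*5*(-1) = -3380*(-1) = 3380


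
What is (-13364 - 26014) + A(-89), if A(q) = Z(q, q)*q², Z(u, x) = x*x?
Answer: 62702863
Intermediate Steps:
Z(u, x) = x²
A(q) = q⁴ (A(q) = q²*q² = q⁴)
(-13364 - 26014) + A(-89) = (-13364 - 26014) + (-89)⁴ = -39378 + 62742241 = 62702863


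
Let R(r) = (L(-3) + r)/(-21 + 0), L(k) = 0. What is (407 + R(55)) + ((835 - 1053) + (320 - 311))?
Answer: 4103/21 ≈ 195.38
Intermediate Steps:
R(r) = -r/21 (R(r) = (0 + r)/(-21 + 0) = r/(-21) = r*(-1/21) = -r/21)
(407 + R(55)) + ((835 - 1053) + (320 - 311)) = (407 - 1/21*55) + ((835 - 1053) + (320 - 311)) = (407 - 55/21) + (-218 + 9) = 8492/21 - 209 = 4103/21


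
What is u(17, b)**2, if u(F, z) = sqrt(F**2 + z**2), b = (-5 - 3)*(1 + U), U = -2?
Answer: 353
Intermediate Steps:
b = 8 (b = (-5 - 3)*(1 - 2) = -8*(-1) = 8)
u(17, b)**2 = (sqrt(17**2 + 8**2))**2 = (sqrt(289 + 64))**2 = (sqrt(353))**2 = 353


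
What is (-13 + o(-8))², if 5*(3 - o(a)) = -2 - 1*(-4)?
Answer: 2704/25 ≈ 108.16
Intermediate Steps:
o(a) = 13/5 (o(a) = 3 - (-2 - 1*(-4))/5 = 3 - (-2 + 4)/5 = 3 - ⅕*2 = 3 - ⅖ = 13/5)
(-13 + o(-8))² = (-13 + 13/5)² = (-52/5)² = 2704/25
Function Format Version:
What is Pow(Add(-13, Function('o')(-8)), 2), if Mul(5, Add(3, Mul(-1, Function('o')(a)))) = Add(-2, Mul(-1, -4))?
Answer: Rational(2704, 25) ≈ 108.16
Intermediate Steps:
Function('o')(a) = Rational(13, 5) (Function('o')(a) = Add(3, Mul(Rational(-1, 5), Add(-2, Mul(-1, -4)))) = Add(3, Mul(Rational(-1, 5), Add(-2, 4))) = Add(3, Mul(Rational(-1, 5), 2)) = Add(3, Rational(-2, 5)) = Rational(13, 5))
Pow(Add(-13, Function('o')(-8)), 2) = Pow(Add(-13, Rational(13, 5)), 2) = Pow(Rational(-52, 5), 2) = Rational(2704, 25)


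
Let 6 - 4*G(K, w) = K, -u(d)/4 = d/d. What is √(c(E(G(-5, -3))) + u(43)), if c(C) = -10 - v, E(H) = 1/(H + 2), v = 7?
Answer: I*√21 ≈ 4.5826*I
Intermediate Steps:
u(d) = -4 (u(d) = -4*d/d = -4*1 = -4)
G(K, w) = 3/2 - K/4
E(H) = 1/(2 + H)
c(C) = -17 (c(C) = -10 - 1*7 = -10 - 7 = -17)
√(c(E(G(-5, -3))) + u(43)) = √(-17 - 4) = √(-21) = I*√21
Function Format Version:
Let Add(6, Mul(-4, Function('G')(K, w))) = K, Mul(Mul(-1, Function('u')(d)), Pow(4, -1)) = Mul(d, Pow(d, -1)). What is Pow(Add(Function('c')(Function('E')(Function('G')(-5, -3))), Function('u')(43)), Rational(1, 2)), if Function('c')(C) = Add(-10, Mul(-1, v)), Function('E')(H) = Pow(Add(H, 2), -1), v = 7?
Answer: Mul(I, Pow(21, Rational(1, 2))) ≈ Mul(4.5826, I)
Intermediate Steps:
Function('u')(d) = -4 (Function('u')(d) = Mul(-4, Mul(d, Pow(d, -1))) = Mul(-4, 1) = -4)
Function('G')(K, w) = Add(Rational(3, 2), Mul(Rational(-1, 4), K))
Function('E')(H) = Pow(Add(2, H), -1)
Function('c')(C) = -17 (Function('c')(C) = Add(-10, Mul(-1, 7)) = Add(-10, -7) = -17)
Pow(Add(Function('c')(Function('E')(Function('G')(-5, -3))), Function('u')(43)), Rational(1, 2)) = Pow(Add(-17, -4), Rational(1, 2)) = Pow(-21, Rational(1, 2)) = Mul(I, Pow(21, Rational(1, 2)))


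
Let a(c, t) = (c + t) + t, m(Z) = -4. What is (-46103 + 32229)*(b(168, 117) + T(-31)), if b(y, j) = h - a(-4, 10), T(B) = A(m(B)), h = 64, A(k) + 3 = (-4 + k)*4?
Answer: -180362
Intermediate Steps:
a(c, t) = c + 2*t
A(k) = -19 + 4*k (A(k) = -3 + (-4 + k)*4 = -3 + (-16 + 4*k) = -19 + 4*k)
T(B) = -35 (T(B) = -19 + 4*(-4) = -19 - 16 = -35)
b(y, j) = 48 (b(y, j) = 64 - (-4 + 2*10) = 64 - (-4 + 20) = 64 - 1*16 = 64 - 16 = 48)
(-46103 + 32229)*(b(168, 117) + T(-31)) = (-46103 + 32229)*(48 - 35) = -13874*13 = -180362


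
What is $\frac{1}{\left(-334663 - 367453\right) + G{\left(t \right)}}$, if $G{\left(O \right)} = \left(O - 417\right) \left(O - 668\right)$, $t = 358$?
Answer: $- \frac{1}{683826} \approx -1.4624 \cdot 10^{-6}$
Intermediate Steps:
$G{\left(O \right)} = \left(-668 + O\right) \left(-417 + O\right)$ ($G{\left(O \right)} = \left(-417 + O\right) \left(-668 + O\right) = \left(-668 + O\right) \left(-417 + O\right)$)
$\frac{1}{\left(-334663 - 367453\right) + G{\left(t \right)}} = \frac{1}{\left(-334663 - 367453\right) + \left(278556 + 358^{2} - 388430\right)} = \frac{1}{\left(-334663 - 367453\right) + \left(278556 + 128164 - 388430\right)} = \frac{1}{-702116 + 18290} = \frac{1}{-683826} = - \frac{1}{683826}$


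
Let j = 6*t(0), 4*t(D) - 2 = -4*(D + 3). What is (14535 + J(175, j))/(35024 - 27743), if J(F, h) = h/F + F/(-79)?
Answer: 40182913/20131965 ≈ 1.9960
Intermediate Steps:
t(D) = -5/2 - D (t(D) = ½ + (-4*(D + 3))/4 = ½ + (-4*(3 + D))/4 = ½ + (-12 - 4*D)/4 = ½ + (-3 - D) = -5/2 - D)
j = -15 (j = 6*(-5/2 - 1*0) = 6*(-5/2 + 0) = 6*(-5/2) = -15)
J(F, h) = -F/79 + h/F (J(F, h) = h/F + F*(-1/79) = h/F - F/79 = -F/79 + h/F)
(14535 + J(175, j))/(35024 - 27743) = (14535 + (-1/79*175 - 15/175))/(35024 - 27743) = (14535 + (-175/79 - 15*1/175))/7281 = (14535 + (-175/79 - 3/35))*(1/7281) = (14535 - 6362/2765)*(1/7281) = (40182913/2765)*(1/7281) = 40182913/20131965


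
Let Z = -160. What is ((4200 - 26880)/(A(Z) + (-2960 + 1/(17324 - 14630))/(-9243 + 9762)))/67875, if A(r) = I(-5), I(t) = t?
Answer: 2114057232/67717389725 ≈ 0.031219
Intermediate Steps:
A(r) = -5
((4200 - 26880)/(A(Z) + (-2960 + 1/(17324 - 14630))/(-9243 + 9762)))/67875 = ((4200 - 26880)/(-5 + (-2960 + 1/(17324 - 14630))/(-9243 + 9762)))/67875 = -22680/(-5 + (-2960 + 1/2694)/519)*(1/67875) = -22680/(-5 + (-2960 + 1/2694)*(1/519))*(1/67875) = -22680/(-5 - 7974239/2694*1/519)*(1/67875) = -22680/(-5 - 7974239/1398186)*(1/67875) = -22680/(-14965169/1398186)*(1/67875) = -22680*(-1398186/14965169)*(1/67875) = (31710858480/14965169)*(1/67875) = 2114057232/67717389725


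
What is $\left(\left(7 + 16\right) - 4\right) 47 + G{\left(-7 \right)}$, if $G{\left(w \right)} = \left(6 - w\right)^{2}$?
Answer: $1062$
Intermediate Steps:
$\left(\left(7 + 16\right) - 4\right) 47 + G{\left(-7 \right)} = \left(\left(7 + 16\right) - 4\right) 47 + \left(-6 - 7\right)^{2} = \left(23 - 4\right) 47 + \left(-13\right)^{2} = 19 \cdot 47 + 169 = 893 + 169 = 1062$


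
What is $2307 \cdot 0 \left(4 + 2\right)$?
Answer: $0$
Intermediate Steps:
$2307 \cdot 0 \left(4 + 2\right) = 2307 \cdot 0 \cdot 6 = 2307 \cdot 0 = 0$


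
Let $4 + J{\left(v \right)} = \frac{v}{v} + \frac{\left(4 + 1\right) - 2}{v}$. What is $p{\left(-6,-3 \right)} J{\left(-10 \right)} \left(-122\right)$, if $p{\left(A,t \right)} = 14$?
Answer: $\frac{28182}{5} \approx 5636.4$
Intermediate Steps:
$J{\left(v \right)} = -3 + \frac{3}{v}$ ($J{\left(v \right)} = -4 + \left(\frac{v}{v} + \frac{\left(4 + 1\right) - 2}{v}\right) = -4 + \left(1 + \frac{5 - 2}{v}\right) = -4 + \left(1 + \frac{3}{v}\right) = -3 + \frac{3}{v}$)
$p{\left(-6,-3 \right)} J{\left(-10 \right)} \left(-122\right) = 14 \left(-3 + \frac{3}{-10}\right) \left(-122\right) = 14 \left(-3 + 3 \left(- \frac{1}{10}\right)\right) \left(-122\right) = 14 \left(-3 - \frac{3}{10}\right) \left(-122\right) = 14 \left(- \frac{33}{10}\right) \left(-122\right) = \left(- \frac{231}{5}\right) \left(-122\right) = \frac{28182}{5}$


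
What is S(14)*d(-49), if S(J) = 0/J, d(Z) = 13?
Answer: 0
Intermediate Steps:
S(J) = 0
S(14)*d(-49) = 0*13 = 0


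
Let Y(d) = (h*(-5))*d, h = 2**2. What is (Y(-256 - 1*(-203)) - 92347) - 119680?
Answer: -210967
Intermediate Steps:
h = 4
Y(d) = -20*d (Y(d) = (4*(-5))*d = -20*d)
(Y(-256 - 1*(-203)) - 92347) - 119680 = (-20*(-256 - 1*(-203)) - 92347) - 119680 = (-20*(-256 + 203) - 92347) - 119680 = (-20*(-53) - 92347) - 119680 = (1060 - 92347) - 119680 = -91287 - 119680 = -210967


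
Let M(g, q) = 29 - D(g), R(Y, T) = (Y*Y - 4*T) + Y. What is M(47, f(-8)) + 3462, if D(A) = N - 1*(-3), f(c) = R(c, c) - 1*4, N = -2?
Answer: 3490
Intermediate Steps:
R(Y, T) = Y + Y² - 4*T (R(Y, T) = (Y² - 4*T) + Y = Y + Y² - 4*T)
f(c) = -4 + c² - 3*c (f(c) = (c + c² - 4*c) - 1*4 = (c² - 3*c) - 4 = -4 + c² - 3*c)
D(A) = 1 (D(A) = -2 - 1*(-3) = -2 + 3 = 1)
M(g, q) = 28 (M(g, q) = 29 - 1*1 = 29 - 1 = 28)
M(47, f(-8)) + 3462 = 28 + 3462 = 3490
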